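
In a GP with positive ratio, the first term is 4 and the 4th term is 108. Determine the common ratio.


r^(n-1) = aₙ/a₁
r^3 = 108/4 = 27
r = 27^(1/3)
= 3

r = 3


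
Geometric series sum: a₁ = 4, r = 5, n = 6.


Sₙ = 4×(5^6 - 1)/(5 - 1)
= 4×(15625 - 1)/4
= 4×15624/4
= 15624

S_6 = 15624


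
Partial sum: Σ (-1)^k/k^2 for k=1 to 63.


S = -1 + 1/4 - 1/9 + 1/16 - 1/25 + 1/36 - 1/49 + 1/64 ± ...
= -0.8226
(Full series converges to -π²/12 ≈ -0.8225)

S_63 = -0.8226


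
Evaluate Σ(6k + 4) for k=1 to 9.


Σ(6k+4) = 6·Σk + 4·n
= 6·45 + 4·9
= 270 + 36 = 306

Σ = 306


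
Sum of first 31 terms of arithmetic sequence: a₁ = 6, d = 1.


aₙ = 6 + (31-1)×1 = 36
Sₙ = n(a₁+aₙ)/2 = 31×(6+36)/2
= 31×42/2 = 651

S_31 = 651


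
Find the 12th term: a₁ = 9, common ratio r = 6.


aₙ = a₁·r^(n-1)
= 9×6^11
= 9×362797056
= 3265173504

a_12 = 3265173504


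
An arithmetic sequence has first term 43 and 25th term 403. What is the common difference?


d = (aₙ - a₁)/(n-1)
= (403 - 43)/(25-1)
= 360/24 = 15

d = 15


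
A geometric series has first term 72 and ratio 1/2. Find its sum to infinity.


S∞ = a₁/(1-r) = 72/(1 - 1/2)
= 72/(1/2)
= 144

S∞ = 144


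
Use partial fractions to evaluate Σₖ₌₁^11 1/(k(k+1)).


1/(k(k+1)) = 1/k - 1/(k+1) (partial fractions)
Telescoping: Σ = 1 - 1/12 = 11/12

Sum = 11/12


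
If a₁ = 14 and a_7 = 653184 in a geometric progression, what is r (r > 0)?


r^(n-1) = aₙ/a₁
r^6 = 653184/14 = 46656
r = 46656^(1/6)
= ±6; taking r > 0 gives r = 6

r = 6


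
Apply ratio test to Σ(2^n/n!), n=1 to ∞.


aₙ = 2^n/n!
a_{n+1}/aₙ = 2^(n+1)/(n+1)! × n!/2^n
= 2/(n+1)
L = lim(n→∞) 2/(n+1) = 0
L < 1 → series CONVERGES

Converges (ratio test: L = 0 < 1)


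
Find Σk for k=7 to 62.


Σₖ₌7^62 k = Σₖ₌₁^62 k − Σₖ₌₁^6 k
= 62·63/2 − 6·7/2
= 1953 − 21 = 1932

Σk = 1932


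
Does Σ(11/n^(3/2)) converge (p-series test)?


p-series test: Σ c/n^p converges if p > 1, diverges if p ≤ 1 (constant c > 0 doesn't affect convergence).
p = 3/2
3/2 > 1 → CONVERGES

Converges (p = 3/2 > 1)


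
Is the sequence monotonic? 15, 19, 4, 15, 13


Differences: 4, -15, 11, -2
Difference at position 1 is +4 (> 0) but position 2 is -15 (< 0) — sequence both rises and falls
→ NOT monotonic

Not monotonic


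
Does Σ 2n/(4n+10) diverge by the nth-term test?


lim(n→∞) 2n/(4n+10) = 2/4 = 1/2  (divide numerator and denominator by n)
lim aₙ = 1/2 ≠ 0 → series DIVERGES

Diverges (lim aₙ = 1/2 ≠ 0)


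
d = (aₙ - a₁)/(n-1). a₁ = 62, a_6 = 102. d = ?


d = (aₙ - a₁)/(n-1)
= (102 - 62)/(6-1)
= 40/5 = 8

d = 8


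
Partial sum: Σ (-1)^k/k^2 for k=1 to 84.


S = -1 + 1/4 - 1/9 + 1/16 - 1/25 + 1/36 - 1/49 + 1/64 ± ...
= -0.8224
(Full series converges to -π²/12 ≈ -0.8225)

S_84 = -0.8224


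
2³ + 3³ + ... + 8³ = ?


Σₖ₌2^8 k³ = [8·9/2]² − [1·2/2]²
= 1296 − 1 = 1295

Σk³ = 1295


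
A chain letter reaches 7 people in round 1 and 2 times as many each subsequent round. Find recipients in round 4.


aₙ = a₁·r^(n-1)
= 7×2^3
= 7×8
= 56

a_4 = 56


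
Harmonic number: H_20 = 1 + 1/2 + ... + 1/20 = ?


H_20 = 1/1 + 1/2 + 1/3 + ... + 1/20
= 55835135/15519504
≈ 3.5977

H_20 = 55835135/15519504 ≈ 3.5977


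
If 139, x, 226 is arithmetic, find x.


AM = (139 + 226)/2 = 365/2 = 182.5

AM = 182.5


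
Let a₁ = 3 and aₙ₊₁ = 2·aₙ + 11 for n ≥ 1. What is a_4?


Computing step by step:
a_1 = 3
a_2 = 17
a_3 = 45
a_4 = 101


a_4 = 101


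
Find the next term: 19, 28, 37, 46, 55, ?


Pattern: arithmetic (d=9)
Terms: 19, 28, 37, 46, 55
Next term = 64

Next term = 64


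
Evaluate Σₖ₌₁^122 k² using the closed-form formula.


n = 122
n(n+1)(2n+1)/6 = 122×123×245/6
= 3676470/6 = 612745

Σk² = 612745


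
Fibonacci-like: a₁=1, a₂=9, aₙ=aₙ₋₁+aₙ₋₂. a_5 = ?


Computing iteratively: 1, 9, 10, 19, 29
a_5 = 29

a_5 = 29


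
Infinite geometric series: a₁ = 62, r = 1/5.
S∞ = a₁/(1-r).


S∞ = a₁/(1-r) = 62/(1 - 1/5)
= 62/(4/5)
= 155/2

S∞ = 155/2


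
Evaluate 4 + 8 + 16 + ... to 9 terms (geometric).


Sₙ = 4×(2^9 - 1)/(2 - 1)
= 4×(512 - 1)/1
= 4×511/1
= 2044

S_9 = 2044


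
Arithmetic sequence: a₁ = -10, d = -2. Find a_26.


aₙ = a₁ + (n-1)d
= -10 + (26-1)×-2
= -10 - 50
= -60

a_26 = -60


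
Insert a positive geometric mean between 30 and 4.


GM = √(30×4) = √120 = 10.9545

GM = 10.9545


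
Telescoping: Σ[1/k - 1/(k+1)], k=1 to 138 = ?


Telescoping: adjacent terms cancel.
= 1/1 - 1/139
= 1 - 1/139 = 138/139

Sum = 138/139


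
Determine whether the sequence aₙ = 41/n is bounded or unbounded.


a₁ = 41, a₂ = 41/2, a₃ = 41/3, ...
0 < aₙ ≤ 41 for all n ≥ 1
Lower bound: 0, Upper bound: 41
The sequence IS bounded

Bounded (0 < aₙ ≤ 41)


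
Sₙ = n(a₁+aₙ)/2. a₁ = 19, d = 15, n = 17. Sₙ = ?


aₙ = 19 + (17-1)×15 = 259
Sₙ = n(a₁+aₙ)/2 = 17×(19+259)/2
= 17×278/2 = 2363

S_17 = 2363


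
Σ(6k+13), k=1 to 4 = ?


Σ(6k+13) = 6·Σk + 13·n
= 6·10 + 13·4
= 60 + 52 = 112

Σ = 112


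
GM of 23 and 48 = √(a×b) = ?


GM = √(23×48) = √1104 = 33.2265

GM = 33.2265


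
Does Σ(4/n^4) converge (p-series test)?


p-series test: Σ c/n^p converges if p > 1, diverges if p ≤ 1 (constant c > 0 doesn't affect convergence).
p = 4
4 > 1 → CONVERGES

Converges (p = 4 > 1)


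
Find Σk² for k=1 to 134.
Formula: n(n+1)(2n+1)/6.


n = 134
n(n+1)(2n+1)/6 = 134×135×269/6
= 4866210/6 = 811035

Σk² = 811035


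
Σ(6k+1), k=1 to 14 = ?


Σ(6k+1) = 6·Σk + 1·n
= 6·105 + 1·14
= 630 + 14 = 644

Σ = 644


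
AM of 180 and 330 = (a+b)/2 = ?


AM = (180 + 330)/2 = 510/2 = 255

AM = 255


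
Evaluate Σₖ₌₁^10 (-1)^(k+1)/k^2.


S = 1 - 1/4 + 1/9 - 1/16 + 1/25 - 1/36 + 1/49 - 1/64 ± ...
= 0.818
(Full series converges to +π²/12 ≈ +0.8225)

S_10 = 0.818


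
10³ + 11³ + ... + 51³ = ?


Σₖ₌10^51 k³ = [51·52/2]² − [9·10/2]²
= 1758276 − 2025 = 1756251

Σk³ = 1756251


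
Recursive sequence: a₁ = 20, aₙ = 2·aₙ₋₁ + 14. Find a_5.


Computing step by step:
a_1 = 20
a_2 = 54
a_3 = 122
a_4 = 258
a_5 = 530


a_5 = 530


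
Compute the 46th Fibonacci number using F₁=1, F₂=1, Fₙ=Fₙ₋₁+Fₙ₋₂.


Fibonacci sequence: 1, 1, 2, 3, 5, 8, 13, 21, 34, 55, 89, ...
F(46) = 1836311903

F(46) = 1836311903


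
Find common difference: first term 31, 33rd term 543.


d = (aₙ - a₁)/(n-1)
= (543 - 31)/(33-1)
= 512/32 = 16

d = 16


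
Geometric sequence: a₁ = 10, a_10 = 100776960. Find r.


r^(n-1) = aₙ/a₁
r^9 = 100776960/10 = 10077696
r = 10077696^(1/9)
= 6

r = 6


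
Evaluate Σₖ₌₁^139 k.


n(n+1)/2 = 139×140/2 = 19460/2 = 9730

Σk = 9730


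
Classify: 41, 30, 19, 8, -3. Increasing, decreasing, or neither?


Differences: -11, -11, -11, -11
All differences < 0 → strictly DECREASING

Monotonically decreasing


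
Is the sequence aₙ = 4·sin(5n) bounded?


For all n, -1 ≤ sin(5n) ≤ 1, so -4 ≤ 4·sin(5n) ≤ 4
Lower bound: -4, Upper bound: 4
The sequence IS bounded

Bounded (-4 ≤ aₙ ≤ 4)


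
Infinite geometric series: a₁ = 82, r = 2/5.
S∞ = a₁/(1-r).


S∞ = a₁/(1-r) = 82/(1 - 2/5)
= 82/(3/5)
= 410/3

S∞ = 410/3


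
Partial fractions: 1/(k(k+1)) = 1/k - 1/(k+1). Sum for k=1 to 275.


1/(k(k+1)) = 1/k - 1/(k+1) (partial fractions)
Telescoping: Σ = 1 - 1/276 = 275/276

Sum = 275/276


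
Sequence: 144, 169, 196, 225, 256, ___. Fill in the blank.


Pattern: perfect squares: n²
Terms: 144, 169, 196, 225, 256
Next term = 289

Next term = 289


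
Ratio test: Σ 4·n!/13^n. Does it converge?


aₙ = 4·n!/13^n
a_{n+1}/aₙ = (n+1)!/13^(n+1) × 13^n/n!  (constant 4 cancels)
= (n+1)/13
L = lim(n→∞) (n+1)/13 = ∞
L > 1 → series DIVERGES

Diverges (ratio test: L = ∞ > 1)


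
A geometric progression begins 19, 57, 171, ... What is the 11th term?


aₙ = a₁·r^(n-1)
= 19×3^10
= 19×59049
= 1121931

a_11 = 1121931


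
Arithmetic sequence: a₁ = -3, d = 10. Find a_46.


aₙ = a₁ + (n-1)d
= -3 + (46-1)×10
= -3 + 450
= 447

a_46 = 447


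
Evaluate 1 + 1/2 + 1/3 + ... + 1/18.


H_18 = 1/1 + 1/2 + 1/3 + ... + 1/18
= 14274301/4084080
≈ 3.4951

H_18 = 14274301/4084080 ≈ 3.4951


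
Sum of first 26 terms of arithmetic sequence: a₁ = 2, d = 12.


aₙ = 2 + (26-1)×12 = 302
Sₙ = n(a₁+aₙ)/2 = 26×(2+302)/2
= 26×304/2 = 3952

S_26 = 3952


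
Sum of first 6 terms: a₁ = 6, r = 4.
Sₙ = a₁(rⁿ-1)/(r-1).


Sₙ = 6×(4^6 - 1)/(4 - 1)
= 6×(4096 - 1)/3
= 6×4095/3
= 8190

S_6 = 8190


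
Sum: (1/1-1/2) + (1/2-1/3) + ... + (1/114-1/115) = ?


Telescoping: adjacent terms cancel.
= 1/1 - 1/115
= 1 - 1/115 = 114/115

Sum = 114/115


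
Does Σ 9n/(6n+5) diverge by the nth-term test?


lim(n→∞) 9n/(6n+5) = 9/6 = 3/2  (divide numerator and denominator by n)
lim aₙ = 3/2 ≠ 0 → series DIVERGES

Diverges (lim aₙ = 3/2 ≠ 0)


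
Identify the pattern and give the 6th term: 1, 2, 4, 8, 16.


Pattern: powers of 2: 2ⁿ
Terms: 1, 2, 4, 8, 16
Next term = 32

Next term = 32


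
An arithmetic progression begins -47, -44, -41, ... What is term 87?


aₙ = a₁ + (n-1)d
= -47 + (87-1)×3
= -47 + 258
= 211

a_87 = 211


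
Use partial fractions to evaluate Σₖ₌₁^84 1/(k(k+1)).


1/(k(k+1)) = 1/k - 1/(k+1) (partial fractions)
Telescoping: Σ = 1 - 1/85 = 84/85

Sum = 84/85


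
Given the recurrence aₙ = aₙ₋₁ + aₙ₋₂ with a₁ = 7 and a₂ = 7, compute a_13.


Computing iteratively: 7, 7, 14, 21, 35, 56, 91, 147, 238, 385, 623, 1008, ...
a_13 = 1631

a_13 = 1631


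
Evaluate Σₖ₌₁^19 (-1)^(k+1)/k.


S = 1 - 1/2 + 1/3 - 1/4 + 1/5 - 1/6 + 1/7 - 1/8 ± ...
= 0.7188
(Full series converges to +ln(2) ≈ +0.6931)

S_19 = 0.7188


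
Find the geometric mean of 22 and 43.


GM = √(22×43) = √946 = 30.7571

GM = 30.7571


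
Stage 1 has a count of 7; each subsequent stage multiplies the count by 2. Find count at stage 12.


aₙ = a₁·r^(n-1)
= 7×2^11
= 7×2048
= 14336

a_12 = 14336


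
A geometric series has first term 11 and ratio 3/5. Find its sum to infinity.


S∞ = a₁/(1-r) = 11/(1 - 3/5)
= 11/(2/5)
= 55/2

S∞ = 55/2


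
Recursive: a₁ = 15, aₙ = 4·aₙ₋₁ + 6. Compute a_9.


Computing step by step:
a_1 = 15
a_2 = 66
a_3 = 270
a_4 = 1086
a_5 = 4350
a_6 = 17406
a_7 = 69630
a_8 = 278526
a_9 = 1114110


a_9 = 1114110


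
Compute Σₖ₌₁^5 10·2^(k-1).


Sₙ = 10×(2^5 - 1)/(2 - 1)
= 10×(32 - 1)/1
= 10×31/1
= 310

S_5 = 310


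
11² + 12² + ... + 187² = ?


Σₖ₌11^187 k² = Σₖ₌₁^187 k² − Σₖ₌₁^10 k²
= 187·188·375/6 − 10·11·21/6
= 2197250 − 385 = 2196865

Σk² = 2196865


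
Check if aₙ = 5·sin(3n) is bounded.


For all n, -1 ≤ sin(3n) ≤ 1, so -5 ≤ 5·sin(3n) ≤ 5
Lower bound: -5, Upper bound: 5
The sequence IS bounded

Bounded (-5 ≤ aₙ ≤ 5)


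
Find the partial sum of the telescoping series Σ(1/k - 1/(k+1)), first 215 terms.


Telescoping: adjacent terms cancel.
= 1/1 - 1/216
= 1 - 1/216 = 215/216

Sum = 215/216


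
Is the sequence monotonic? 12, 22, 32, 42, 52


Differences: 10, 10, 10, 10
All differences > 0 → strictly INCREASING

Monotonically increasing


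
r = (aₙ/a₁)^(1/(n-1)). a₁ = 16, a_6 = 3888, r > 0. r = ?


r^(n-1) = aₙ/a₁
r^5 = 3888/16 = 243
r = 243^(1/5)
= 3

r = 3


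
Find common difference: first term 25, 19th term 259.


d = (aₙ - a₁)/(n-1)
= (259 - 25)/(19-1)
= 234/18 = 13

d = 13


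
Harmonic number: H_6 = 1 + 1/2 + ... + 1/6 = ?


H_6 = 1/1 + 1/2 + 1/3 + 1/4 + 1/5 + 1/6
= 49/20
≈ 2.45

H_6 = 49/20 ≈ 2.45


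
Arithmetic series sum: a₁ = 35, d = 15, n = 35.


aₙ = 35 + (35-1)×15 = 545
Sₙ = n(a₁+aₙ)/2 = 35×(35+545)/2
= 35×580/2 = 10150

S_35 = 10150


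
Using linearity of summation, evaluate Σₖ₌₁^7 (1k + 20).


Σ(1k+20) = 1·Σk + 20·n
= 1·28 + 20·7
= 28 + 140 = 168

Σ = 168


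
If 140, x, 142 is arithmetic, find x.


AM = (140 + 142)/2 = 282/2 = 141

AM = 141


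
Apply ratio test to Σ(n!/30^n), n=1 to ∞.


aₙ = n!/30^n
a_{n+1}/aₙ = (n+1)!/30^(n+1) × 30^n/n!
= (n+1)/30
L = lim(n→∞) (n+1)/30 = ∞
L > 1 → series DIVERGES

Diverges (ratio test: L = ∞ > 1)


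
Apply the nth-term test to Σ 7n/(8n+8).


lim(n→∞) 7n/(8n+8) = 7/8 = 7/8  (divide numerator and denominator by n)
lim aₙ = 7/8 ≠ 0 → series DIVERGES

Diverges (lim aₙ = 7/8 ≠ 0)


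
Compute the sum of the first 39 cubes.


n(n+1)/2 = 39×40/2 = 780
Σk³ = 780² = 608400

Σk³ = 608400


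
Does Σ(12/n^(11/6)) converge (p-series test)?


p-series test: Σ c/n^p converges if p > 1, diverges if p ≤ 1 (constant c > 0 doesn't affect convergence).
p = 11/6
11/6 > 1 → CONVERGES

Converges (p = 11/6 > 1)


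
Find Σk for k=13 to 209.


Σₖ₌13^209 k = Σₖ₌₁^209 k − Σₖ₌₁^12 k
= 209·210/2 − 12·13/2
= 21945 − 78 = 21867

Σk = 21867


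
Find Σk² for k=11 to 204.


Σₖ₌11^204 k² = Σₖ₌₁^204 k² − Σₖ₌₁^10 k²
= 204·205·409/6 − 10·11·21/6
= 2850730 − 385 = 2850345

Σk² = 2850345


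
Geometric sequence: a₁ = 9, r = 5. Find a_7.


aₙ = a₁·r^(n-1)
= 9×5^6
= 9×15625
= 140625

a_7 = 140625


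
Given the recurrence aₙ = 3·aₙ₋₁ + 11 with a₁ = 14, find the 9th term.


Computing step by step:
a_1 = 14
a_2 = 53
a_3 = 170
a_4 = 521
a_5 = 1574
a_6 = 4733
a_7 = 14210
a_8 = 42641
a_9 = 127934


a_9 = 127934


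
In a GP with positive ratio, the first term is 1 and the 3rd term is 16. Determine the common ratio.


r^(n-1) = aₙ/a₁
r^2 = 16/1 = 16
r = 16^(1/2)
= ±4; taking r > 0 gives r = 4

r = 4


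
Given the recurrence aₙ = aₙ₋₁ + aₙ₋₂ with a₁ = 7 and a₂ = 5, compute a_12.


Computing iteratively: 7, 5, 12, 17, 29, 46, 75, 121, 196, 317, 513, 830
a_12 = 830

a_12 = 830


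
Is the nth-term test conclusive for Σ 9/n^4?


lim(n→∞) 9/n^4 = 0
lim aₙ = 0 → nth-term test is INCONCLUSIVE
(Need other tests; this is actually a convergent p-series with p=4 > 1)

Inconclusive (lim aₙ = 0; need another test)


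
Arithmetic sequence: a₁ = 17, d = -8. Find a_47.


aₙ = a₁ + (n-1)d
= 17 + (47-1)×-8
= 17 - 368
= -351

a_47 = -351


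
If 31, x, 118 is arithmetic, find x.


AM = (31 + 118)/2 = 149/2 = 74.5

AM = 74.5


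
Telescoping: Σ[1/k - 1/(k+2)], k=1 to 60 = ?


Telescoping with gap 2: two head and two tail terms survive.
= (1 + 1/2) - (1/61 + 1/62)
= 3/2 - 1/61 - 1/62 = 2775/1891

Sum = 2775/1891


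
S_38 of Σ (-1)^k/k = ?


S = -1 + 1/2 - 1/3 + 1/4 - 1/5 + 1/6 - 1/7 + 1/8 ± ...
= -0.6802
(Full series converges to -ln(2) ≈ -0.6931)

S_38 = -0.6802


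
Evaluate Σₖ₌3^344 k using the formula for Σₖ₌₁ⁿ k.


Σₖ₌3^344 k = Σₖ₌₁^344 k − Σₖ₌₁^2 k
= 344·345/2 − 2·3/2
= 59340 − 3 = 59337

Σk = 59337


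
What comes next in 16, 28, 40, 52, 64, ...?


Pattern: arithmetic (d=12)
Terms: 16, 28, 40, 52, 64
Next term = 76

Next term = 76


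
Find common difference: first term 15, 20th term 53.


d = (aₙ - a₁)/(n-1)
= (53 - 15)/(20-1)
= 38/19 = 2

d = 2


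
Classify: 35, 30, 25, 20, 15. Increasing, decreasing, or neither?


Differences: -5, -5, -5, -5
All differences < 0 → strictly DECREASING

Monotonically decreasing


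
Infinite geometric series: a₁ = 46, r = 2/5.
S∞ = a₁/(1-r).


S∞ = a₁/(1-r) = 46/(1 - 2/5)
= 46/(3/5)
= 230/3

S∞ = 230/3


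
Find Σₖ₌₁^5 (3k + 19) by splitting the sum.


Σ(3k+19) = 3·Σk + 19·n
= 3·15 + 19·5
= 45 + 95 = 140

Σ = 140


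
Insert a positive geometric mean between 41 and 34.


GM = √(41×34) = √1394 = 37.3363

GM = 37.3363


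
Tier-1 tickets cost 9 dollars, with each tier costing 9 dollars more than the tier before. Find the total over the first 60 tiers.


aₙ = 9 + (60-1)×9 = 540
Sₙ = n(a₁+aₙ)/2 = 60×(9+540)/2
= 60×549/2 = 16470

S_60 = 16470


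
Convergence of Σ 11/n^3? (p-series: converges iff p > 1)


p-series test: Σ c/n^p converges if p > 1, diverges if p ≤ 1 (constant c > 0 doesn't affect convergence).
p = 3
3 > 1 → CONVERGES

Converges (p = 3 > 1)


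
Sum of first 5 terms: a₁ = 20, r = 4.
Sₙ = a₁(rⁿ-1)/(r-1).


Sₙ = 20×(4^5 - 1)/(4 - 1)
= 20×(1024 - 1)/3
= 20×1023/3
= 6820

S_5 = 6820


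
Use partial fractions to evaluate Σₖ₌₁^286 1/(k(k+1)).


1/(k(k+1)) = 1/k - 1/(k+1) (partial fractions)
Telescoping: Σ = 1 - 1/287 = 286/287

Sum = 286/287


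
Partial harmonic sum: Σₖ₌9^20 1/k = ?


Σₖ₌9^20 1/k = 1/9 + 1/10 + 1/11 + ... + 1/20
= 68276701/77597520
≈ 0.8799

Sum = 68276701/77597520 ≈ 0.8799


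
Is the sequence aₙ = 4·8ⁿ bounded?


aₙ = 4·8ⁿ → as n→∞, aₙ→∞ (since base 8 > 1)
No finite upper bound exists
The sequence is UNBOUNDED

Unbounded (aₙ → ∞ as n → ∞)


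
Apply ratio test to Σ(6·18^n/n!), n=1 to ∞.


aₙ = 6·18^n/n!
a_{n+1}/aₙ = 18^(n+1)/(n+1)! × n!/18^n  (constant 6 cancels)
= 18/(n+1)
L = lim(n→∞) 18/(n+1) = 0
L < 1 → series CONVERGES

Converges (ratio test: L = 0 < 1)


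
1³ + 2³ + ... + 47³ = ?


n(n+1)/2 = 47×48/2 = 1128
Σk³ = 1128² = 1272384

Σk³ = 1272384


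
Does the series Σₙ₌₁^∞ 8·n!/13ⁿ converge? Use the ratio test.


aₙ = 8·n!/13^n
a_{n+1}/aₙ = (n+1)!/13^(n+1) × 13^n/n!  (constant 8 cancels)
= (n+1)/13
L = lim(n→∞) (n+1)/13 = ∞
L > 1 → series DIVERGES

Diverges (ratio test: L = ∞ > 1)


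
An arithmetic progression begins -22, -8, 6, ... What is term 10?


aₙ = a₁ + (n-1)d
= -22 + (10-1)×14
= -22 + 126
= 104

a_10 = 104


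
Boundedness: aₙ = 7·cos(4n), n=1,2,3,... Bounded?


For all n, -1 ≤ cos(4n) ≤ 1, so -7 ≤ 7·cos(4n) ≤ 7
Lower bound: -7, Upper bound: 7
The sequence IS bounded

Bounded (-7 ≤ aₙ ≤ 7)


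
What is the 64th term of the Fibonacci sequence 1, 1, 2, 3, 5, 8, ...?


Fibonacci sequence: 1, 1, 2, 3, 5, 8, 13, 21, 34, 55, 89, ...
F(64) = 10610209857723

F(64) = 10610209857723


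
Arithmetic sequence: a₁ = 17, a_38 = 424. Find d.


d = (aₙ - a₁)/(n-1)
= (424 - 17)/(38-1)
= 407/37 = 11

d = 11


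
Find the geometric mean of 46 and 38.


GM = √(46×38) = √1748 = 41.8091

GM = 41.8091


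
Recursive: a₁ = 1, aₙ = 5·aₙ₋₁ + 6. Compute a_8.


Computing step by step:
a_1 = 1
a_2 = 11
a_3 = 61
a_4 = 311
a_5 = 1561
a_6 = 7811
a_7 = 39061
a_8 = 195311


a_8 = 195311


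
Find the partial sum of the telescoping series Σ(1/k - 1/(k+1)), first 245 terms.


Telescoping: adjacent terms cancel.
= 1/1 - 1/246
= 1 - 1/246 = 245/246

Sum = 245/246


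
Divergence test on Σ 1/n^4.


lim(n→∞) 1/n^4 = 0
lim aₙ = 0 → nth-term test is INCONCLUSIVE
(Need other tests; this is actually a convergent p-series with p=4 > 1)

Inconclusive (lim aₙ = 0; need another test)


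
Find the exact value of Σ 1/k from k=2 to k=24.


Σₖ₌2^24 1/k = 1/2 + 1/3 + 1/4 + ... + 1/24
= 990874363/356948592
≈ 2.776

Sum = 990874363/356948592 ≈ 2.776


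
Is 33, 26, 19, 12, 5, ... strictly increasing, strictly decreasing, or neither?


Differences: -7, -7, -7, -7
All differences < 0 → strictly DECREASING

Monotonically decreasing


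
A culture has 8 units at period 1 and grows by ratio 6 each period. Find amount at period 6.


aₙ = a₁·r^(n-1)
= 8×6^5
= 8×7776
= 62208

a_6 = 62208


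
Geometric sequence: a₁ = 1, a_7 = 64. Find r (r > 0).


r^(n-1) = aₙ/a₁
r^6 = 64/1 = 64
r = 64^(1/6)
= ±2; taking r > 0 gives r = 2

r = 2


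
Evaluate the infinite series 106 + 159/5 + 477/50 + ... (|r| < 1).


S∞ = a₁/(1-r) = 106/(1 - 3/10)
= 106/(7/10)
= 1060/7

S∞ = 1060/7


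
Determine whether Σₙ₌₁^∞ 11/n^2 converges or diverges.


p-series test: Σ c/n^p converges if p > 1, diverges if p ≤ 1 (constant c > 0 doesn't affect convergence).
p = 2
2 > 1 → CONVERGES

Converges (p = 2 > 1)


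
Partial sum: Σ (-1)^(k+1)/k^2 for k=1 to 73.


S = 1 - 1/4 + 1/9 - 1/16 + 1/25 - 1/36 + 1/49 - 1/64 ± ...
= 0.8226
(Full series converges to +π²/12 ≈ +0.8225)

S_73 = 0.8226


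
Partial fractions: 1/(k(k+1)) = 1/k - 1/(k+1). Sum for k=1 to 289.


1/(k(k+1)) = 1/k - 1/(k+1) (partial fractions)
Telescoping: Σ = 1 - 1/290 = 289/290

Sum = 289/290


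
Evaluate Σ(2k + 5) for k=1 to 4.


Σ(2k+5) = 2·Σk + 5·n
= 2·10 + 5·4
= 20 + 20 = 40

Σ = 40


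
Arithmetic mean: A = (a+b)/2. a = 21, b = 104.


AM = (21 + 104)/2 = 125/2 = 62.5

AM = 62.5


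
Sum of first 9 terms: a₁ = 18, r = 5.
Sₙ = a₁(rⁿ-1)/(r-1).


Sₙ = 18×(5^9 - 1)/(5 - 1)
= 18×(1953125 - 1)/4
= 18×1953124/4
= 8789058

S_9 = 8789058


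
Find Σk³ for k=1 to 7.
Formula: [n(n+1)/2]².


n(n+1)/2 = 7×8/2 = 28
Σk³ = 28² = 784

Σk³ = 784


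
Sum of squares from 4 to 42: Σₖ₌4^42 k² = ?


Σₖ₌4^42 k² = Σₖ₌₁^42 k² − Σₖ₌₁^3 k²
= 42·43·85/6 − 3·4·7/6
= 25585 − 14 = 25571

Σk² = 25571


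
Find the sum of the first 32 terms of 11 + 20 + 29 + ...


aₙ = 11 + (32-1)×9 = 290
Sₙ = n(a₁+aₙ)/2 = 32×(11+290)/2
= 32×301/2 = 4816

S_32 = 4816


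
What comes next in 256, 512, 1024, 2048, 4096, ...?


Pattern: powers of 2: 2ⁿ
Terms: 256, 512, 1024, 2048, 4096
Next term = 8192

Next term = 8192


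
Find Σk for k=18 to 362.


Σₖ₌18^362 k = Σₖ₌₁^362 k − Σₖ₌₁^17 k
= 362·363/2 − 17·18/2
= 65703 − 153 = 65550

Σk = 65550


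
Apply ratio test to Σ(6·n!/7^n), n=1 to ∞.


aₙ = 6·n!/7^n
a_{n+1}/aₙ = (n+1)!/7^(n+1) × 7^n/n!  (constant 6 cancels)
= (n+1)/7
L = lim(n→∞) (n+1)/7 = ∞
L > 1 → series DIVERGES

Diverges (ratio test: L = ∞ > 1)


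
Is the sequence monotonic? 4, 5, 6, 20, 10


Differences: 1, 1, 14, -10
Difference at position 1 is +1 (> 0) but position 4 is -10 (< 0) — sequence both rises and falls
→ NOT monotonic

Not monotonic


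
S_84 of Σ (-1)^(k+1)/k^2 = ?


S = 1 - 1/4 + 1/9 - 1/16 + 1/25 - 1/36 + 1/49 - 1/64 ± ...
= 0.8224
(Full series converges to +π²/12 ≈ +0.8225)

S_84 = 0.8224


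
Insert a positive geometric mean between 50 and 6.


GM = √(50×6) = √300 = 17.3205

GM = 17.3205


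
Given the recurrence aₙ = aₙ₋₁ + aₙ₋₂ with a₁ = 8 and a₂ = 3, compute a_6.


Computing iteratively: 8, 3, 11, 14, 25, 39
a_6 = 39

a_6 = 39


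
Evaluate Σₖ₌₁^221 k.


n(n+1)/2 = 221×222/2 = 49062/2 = 24531

Σk = 24531


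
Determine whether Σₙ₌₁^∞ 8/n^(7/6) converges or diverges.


p-series test: Σ c/n^p converges if p > 1, diverges if p ≤ 1 (constant c > 0 doesn't affect convergence).
p = 7/6
7/6 > 1 → CONVERGES

Converges (p = 7/6 > 1)


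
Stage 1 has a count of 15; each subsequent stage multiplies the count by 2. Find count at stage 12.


aₙ = a₁·r^(n-1)
= 15×2^11
= 15×2048
= 30720

a_12 = 30720


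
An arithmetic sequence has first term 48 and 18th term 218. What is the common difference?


d = (aₙ - a₁)/(n-1)
= (218 - 48)/(18-1)
= 170/17 = 10

d = 10


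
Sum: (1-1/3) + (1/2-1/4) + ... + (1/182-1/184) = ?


Telescoping with gap 2: two head and two tail terms survive.
= (1 + 1/2) - (1/183 + 1/184)
= 3/2 - 1/183 - 1/184 = 50141/33672

Sum = 50141/33672


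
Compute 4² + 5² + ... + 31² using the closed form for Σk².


Σₖ₌4^31 k² = Σₖ₌₁^31 k² − Σₖ₌₁^3 k²
= 31·32·63/6 − 3·4·7/6
= 10416 − 14 = 10402

Σk² = 10402


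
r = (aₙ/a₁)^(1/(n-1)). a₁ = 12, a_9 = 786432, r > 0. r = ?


r^(n-1) = aₙ/a₁
r^8 = 786432/12 = 65536
r = 65536^(1/8)
= ±4; taking r > 0 gives r = 4

r = 4


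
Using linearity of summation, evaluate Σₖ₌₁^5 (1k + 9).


Σ(1k+9) = 1·Σk + 9·n
= 1·15 + 9·5
= 15 + 45 = 60

Σ = 60


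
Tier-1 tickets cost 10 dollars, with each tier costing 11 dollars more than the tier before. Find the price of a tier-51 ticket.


aₙ = a₁ + (n-1)d
= 10 + (51-1)×11
= 10 + 550
= 560

a_51 = 560


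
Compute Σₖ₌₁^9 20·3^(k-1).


Sₙ = 20×(3^9 - 1)/(3 - 1)
= 20×(19683 - 1)/2
= 20×19682/2
= 196820

S_9 = 196820


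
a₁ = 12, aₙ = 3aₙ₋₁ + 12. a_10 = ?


Computing step by step:
a_1 = 12
a_2 = 48
a_3 = 156
a_4 = 480
a_5 = 1452
a_6 = 4368
a_7 = 13116
a_8 = 39360
a_9 = 118092
a_10 = 354288


a_10 = 354288


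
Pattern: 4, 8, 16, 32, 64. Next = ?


Pattern: powers of 2: 2ⁿ
Terms: 4, 8, 16, 32, 64
Next term = 128

Next term = 128


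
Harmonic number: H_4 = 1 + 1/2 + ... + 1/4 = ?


H_4 = 1/1 + 1/2 + 1/3 + 1/4
= 25/12
≈ 2.0833

H_4 = 25/12 ≈ 2.0833


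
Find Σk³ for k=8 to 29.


Σₖ₌8^29 k³ = [29·30/2]² − [7·8/2]²
= 189225 − 784 = 188441

Σk³ = 188441


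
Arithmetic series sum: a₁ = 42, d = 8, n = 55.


aₙ = 42 + (55-1)×8 = 474
Sₙ = n(a₁+aₙ)/2 = 55×(42+474)/2
= 55×516/2 = 14190

S_55 = 14190


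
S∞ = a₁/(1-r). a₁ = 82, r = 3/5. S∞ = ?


S∞ = a₁/(1-r) = 82/(1 - 3/5)
= 82/(2/5)
= 205

S∞ = 205


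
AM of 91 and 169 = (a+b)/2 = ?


AM = (91 + 169)/2 = 260/2 = 130

AM = 130


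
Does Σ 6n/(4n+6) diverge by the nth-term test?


lim(n→∞) 6n/(4n+6) = 6/4 = 3/2  (divide numerator and denominator by n)
lim aₙ = 3/2 ≠ 0 → series DIVERGES

Diverges (lim aₙ = 3/2 ≠ 0)


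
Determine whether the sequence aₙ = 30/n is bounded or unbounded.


a₁ = 30, a₂ = 30/2, a₃ = 30/3, ...
0 < aₙ ≤ 30 for all n ≥ 1
Lower bound: 0, Upper bound: 30
The sequence IS bounded

Bounded (0 < aₙ ≤ 30)


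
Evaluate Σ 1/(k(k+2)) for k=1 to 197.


1/(k(k+2)) = (1/2)·(1/k - 1/(k+2)) (partial fractions)
Telescoping: Σ = (1/2)·(1 + 1/2 - 1/198 - 1/199) = 29353/39402

Sum = 29353/39402


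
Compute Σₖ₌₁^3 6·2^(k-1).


Sₙ = 6×(2^3 - 1)/(2 - 1)
= 6×(8 - 1)/1
= 6×7/1
= 42

S_3 = 42


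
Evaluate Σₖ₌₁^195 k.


n(n+1)/2 = 195×196/2 = 38220/2 = 19110

Σk = 19110


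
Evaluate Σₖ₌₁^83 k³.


n(n+1)/2 = 83×84/2 = 3486
Σk³ = 3486² = 12152196

Σk³ = 12152196


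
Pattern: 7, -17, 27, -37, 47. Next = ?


Pattern: alternating sign, magnitude arithmetic (d=10)
Terms: 7, -17, 27, -37, 47
Next term = -57

Next term = -57


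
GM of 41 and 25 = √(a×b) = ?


GM = √(41×25) = √1025 = 32.0156

GM = 32.0156


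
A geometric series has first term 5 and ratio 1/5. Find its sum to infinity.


S∞ = a₁/(1-r) = 5/(1 - 1/5)
= 5/(4/5)
= 25/4

S∞ = 25/4


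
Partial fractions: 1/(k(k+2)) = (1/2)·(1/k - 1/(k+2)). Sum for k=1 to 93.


1/(k(k+2)) = (1/2)·(1/k - 1/(k+2)) (partial fractions)
Telescoping: Σ = (1/2)·(1 + 1/2 - 1/94 - 1/95) = 6603/8930

Sum = 6603/8930


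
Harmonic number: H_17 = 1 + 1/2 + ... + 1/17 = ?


H_17 = 1/1 + 1/2 + 1/3 + ... + 1/17
= 42142223/12252240
≈ 3.4396

H_17 = 42142223/12252240 ≈ 3.4396


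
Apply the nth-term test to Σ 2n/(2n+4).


lim(n→∞) 2n/(2n+4) = 2/2 = 1  (divide numerator and denominator by n)
lim aₙ = 1 ≠ 0 → series DIVERGES

Diverges (lim aₙ = 1 ≠ 0)


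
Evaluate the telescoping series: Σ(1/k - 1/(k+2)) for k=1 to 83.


Telescoping with gap 2: two head and two tail terms survive.
= (1 + 1/2) - (1/84 + 1/85)
= 3/2 - 1/84 - 1/85 = 10541/7140

Sum = 10541/7140


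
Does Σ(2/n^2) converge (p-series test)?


p-series test: Σ c/n^p converges if p > 1, diverges if p ≤ 1 (constant c > 0 doesn't affect convergence).
p = 2
2 > 1 → CONVERGES

Converges (p = 2 > 1)


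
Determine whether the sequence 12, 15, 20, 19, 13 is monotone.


Differences: 3, 5, -1, -6
Difference at position 1 is +3 (> 0) but position 3 is -1 (< 0) — sequence both rises and falls
→ NOT monotonic

Not monotonic


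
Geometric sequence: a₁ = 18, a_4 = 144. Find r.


r^(n-1) = aₙ/a₁
r^3 = 144/18 = 8
r = 8^(1/3)
= 2

r = 2


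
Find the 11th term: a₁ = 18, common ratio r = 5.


aₙ = a₁·r^(n-1)
= 18×5^10
= 18×9765625
= 175781250

a_11 = 175781250


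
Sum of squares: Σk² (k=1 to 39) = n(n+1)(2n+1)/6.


n = 39
n(n+1)(2n+1)/6 = 39×40×79/6
= 123240/6 = 20540

Σk² = 20540


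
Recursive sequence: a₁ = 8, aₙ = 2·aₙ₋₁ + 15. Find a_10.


Computing step by step:
a_1 = 8
a_2 = 31
a_3 = 77
a_4 = 169
a_5 = 353
a_6 = 721
a_7 = 1457
a_8 = 2929
a_9 = 5873
a_10 = 11761


a_10 = 11761


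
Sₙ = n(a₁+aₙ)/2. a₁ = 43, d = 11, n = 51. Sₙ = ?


aₙ = 43 + (51-1)×11 = 593
Sₙ = n(a₁+aₙ)/2 = 51×(43+593)/2
= 51×636/2 = 16218

S_51 = 16218


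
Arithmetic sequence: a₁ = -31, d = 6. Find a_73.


aₙ = a₁ + (n-1)d
= -31 + (73-1)×6
= -31 + 432
= 401

a_73 = 401


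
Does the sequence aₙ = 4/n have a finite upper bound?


a₁ = 4, a₂ = 4/2, a₃ = 4/3, ...
0 < aₙ ≤ 4 for all n ≥ 1
Lower bound: 0, Upper bound: 4
The sequence IS bounded

Bounded (0 < aₙ ≤ 4)


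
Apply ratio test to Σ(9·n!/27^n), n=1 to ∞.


aₙ = 9·n!/27^n
a_{n+1}/aₙ = (n+1)!/27^(n+1) × 27^n/n!  (constant 9 cancels)
= (n+1)/27
L = lim(n→∞) (n+1)/27 = ∞
L > 1 → series DIVERGES

Diverges (ratio test: L = ∞ > 1)


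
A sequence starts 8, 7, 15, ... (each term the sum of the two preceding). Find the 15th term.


Computing iteratively: 8, 7, 15, 22, 37, 59, 96, 155, 251, 406, 657, 1063, ...
a_15 = 4503

a_15 = 4503


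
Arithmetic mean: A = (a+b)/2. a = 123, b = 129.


AM = (123 + 129)/2 = 252/2 = 126

AM = 126


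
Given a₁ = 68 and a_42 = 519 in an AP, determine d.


d = (aₙ - a₁)/(n-1)
= (519 - 68)/(42-1)
= 451/41 = 11

d = 11


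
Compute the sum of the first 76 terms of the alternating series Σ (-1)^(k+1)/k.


S = 1 - 1/2 + 1/3 - 1/4 + 1/5 - 1/6 + 1/7 - 1/8 ± ...
= 0.6866
(Full series converges to +ln(2) ≈ +0.6931)

S_76 = 0.6866


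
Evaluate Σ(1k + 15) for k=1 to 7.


Σ(1k+15) = 1·Σk + 15·n
= 1·28 + 15·7
= 28 + 105 = 133

Σ = 133


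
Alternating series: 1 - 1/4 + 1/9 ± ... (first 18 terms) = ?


S = 1 - 1/4 + 1/9 - 1/16 + 1/25 - 1/36 + 1/49 - 1/64 ± ...
= 0.821
(Full series converges to +π²/12 ≈ +0.8225)

S_18 = 0.821


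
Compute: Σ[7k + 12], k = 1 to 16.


Σ(7k+12) = 7·Σk + 12·n
= 7·136 + 12·16
= 952 + 192 = 1144

Σ = 1144


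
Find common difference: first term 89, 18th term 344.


d = (aₙ - a₁)/(n-1)
= (344 - 89)/(18-1)
= 255/17 = 15

d = 15


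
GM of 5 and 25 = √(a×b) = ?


GM = √(5×25) = √125 = 11.1803

GM = 11.1803


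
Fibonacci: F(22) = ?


Fibonacci sequence: 1, 1, 2, 3, 5, 8, 13, 21, 34, 55, 89, ...
F(22) = 17711

F(22) = 17711


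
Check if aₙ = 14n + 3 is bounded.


aₙ = 14n + 3 → as n→∞, aₙ→∞
No finite upper bound exists
The sequence is UNBOUNDED

Unbounded (aₙ → ∞ as n → ∞)


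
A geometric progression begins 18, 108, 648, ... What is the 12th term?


aₙ = a₁·r^(n-1)
= 18×6^11
= 18×362797056
= 6530347008

a_12 = 6530347008


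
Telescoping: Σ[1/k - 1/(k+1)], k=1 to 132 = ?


Telescoping: adjacent terms cancel.
= 1/1 - 1/133
= 1 - 1/133 = 132/133

Sum = 132/133


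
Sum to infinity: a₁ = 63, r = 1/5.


S∞ = a₁/(1-r) = 63/(1 - 1/5)
= 63/(4/5)
= 315/4

S∞ = 315/4


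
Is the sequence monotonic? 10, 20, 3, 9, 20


Differences: 10, -17, 6, 11
Difference at position 1 is +10 (> 0) but position 2 is -17 (< 0) — sequence both rises and falls
→ NOT monotonic

Not monotonic


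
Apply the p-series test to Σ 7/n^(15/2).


p-series test: Σ c/n^p converges if p > 1, diverges if p ≤ 1 (constant c > 0 doesn't affect convergence).
p = 15/2
15/2 > 1 → CONVERGES

Converges (p = 15/2 > 1)


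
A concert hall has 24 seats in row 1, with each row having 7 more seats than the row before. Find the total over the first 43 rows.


aₙ = 24 + (43-1)×7 = 318
Sₙ = n(a₁+aₙ)/2 = 43×(24+318)/2
= 43×342/2 = 7353

S_43 = 7353


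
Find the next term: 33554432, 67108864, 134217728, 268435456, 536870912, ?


Pattern: powers of 2: 2ⁿ
Terms: 33554432, 67108864, 134217728, 268435456, 536870912
Next term = 1073741824

Next term = 1073741824


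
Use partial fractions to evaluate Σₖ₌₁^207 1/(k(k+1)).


1/(k(k+1)) = 1/k - 1/(k+1) (partial fractions)
Telescoping: Σ = 1 - 1/208 = 207/208

Sum = 207/208


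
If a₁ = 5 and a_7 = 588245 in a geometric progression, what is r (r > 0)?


r^(n-1) = aₙ/a₁
r^6 = 588245/5 = 117649
r = 117649^(1/6)
= ±7; taking r > 0 gives r = 7

r = 7


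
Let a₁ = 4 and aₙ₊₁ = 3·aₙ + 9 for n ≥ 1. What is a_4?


Computing step by step:
a_1 = 4
a_2 = 21
a_3 = 72
a_4 = 225


a_4 = 225


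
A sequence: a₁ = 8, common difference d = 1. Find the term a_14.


aₙ = a₁ + (n-1)d
= 8 + (14-1)×1
= 8 + 13
= 21

a_14 = 21


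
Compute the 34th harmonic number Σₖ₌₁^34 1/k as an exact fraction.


H_34 = 1/1 + 1/2 + 1/3 + ... + 1/34
= 54062195834749/13127595717600
≈ 4.1182

H_34 = 54062195834749/13127595717600 ≈ 4.1182


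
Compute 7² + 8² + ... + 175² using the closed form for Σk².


Σₖ₌7^175 k² = Σₖ₌₁^175 k² − Σₖ₌₁^6 k²
= 175·176·351/6 − 6·7·13/6
= 1801800 − 91 = 1801709

Σk² = 1801709


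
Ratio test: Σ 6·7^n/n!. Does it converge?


aₙ = 6·7^n/n!
a_{n+1}/aₙ = 7^(n+1)/(n+1)! × n!/7^n  (constant 6 cancels)
= 7/(n+1)
L = lim(n→∞) 7/(n+1) = 0
L < 1 → series CONVERGES

Converges (ratio test: L = 0 < 1)


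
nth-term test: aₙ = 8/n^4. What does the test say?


lim(n→∞) 8/n^4 = 0
lim aₙ = 0 → nth-term test is INCONCLUSIVE
(Need other tests; this is actually a convergent p-series with p=4 > 1)

Inconclusive (lim aₙ = 0; need another test)


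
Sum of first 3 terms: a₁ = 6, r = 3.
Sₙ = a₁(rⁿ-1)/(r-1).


Sₙ = 6×(3^3 - 1)/(3 - 1)
= 6×(27 - 1)/2
= 6×26/2
= 78

S_3 = 78


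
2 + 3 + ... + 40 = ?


Σₖ₌2^40 k = Σₖ₌₁^40 k − Σₖ₌₁^1 k
= 40·41/2 − 1·2/2
= 820 − 1 = 819

Σk = 819


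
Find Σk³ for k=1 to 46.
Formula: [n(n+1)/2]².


n(n+1)/2 = 46×47/2 = 1081
Σk³ = 1081² = 1168561

Σk³ = 1168561


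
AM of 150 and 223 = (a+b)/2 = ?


AM = (150 + 223)/2 = 373/2 = 186.5

AM = 186.5


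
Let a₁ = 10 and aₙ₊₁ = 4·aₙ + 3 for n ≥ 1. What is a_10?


Computing step by step:
a_1 = 10
a_2 = 43
a_3 = 175
a_4 = 703
a_5 = 2815
a_6 = 11263
a_7 = 45055
a_8 = 180223
a_9 = 720895
a_10 = 2883583


a_10 = 2883583


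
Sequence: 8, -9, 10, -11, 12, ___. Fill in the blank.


Pattern: alternating sign, magnitude arithmetic (d=1)
Terms: 8, -9, 10, -11, 12
Next term = -13

Next term = -13


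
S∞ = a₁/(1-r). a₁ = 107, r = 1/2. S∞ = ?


S∞ = a₁/(1-r) = 107/(1 - 1/2)
= 107/(1/2)
= 214

S∞ = 214


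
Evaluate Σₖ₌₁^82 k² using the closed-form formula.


n = 82
n(n+1)(2n+1)/6 = 82×83×165/6
= 1122990/6 = 187165

Σk² = 187165


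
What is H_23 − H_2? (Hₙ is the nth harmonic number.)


Σₖ₌3^23 1/k = 1/3 + 1/4 + 1/5 + ... + 1/23
= 265842403/118982864
≈ 2.2343

Sum = 265842403/118982864 ≈ 2.2343


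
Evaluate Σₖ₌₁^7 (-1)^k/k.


S = -1 + 1/2 - 1/3 + 1/4 - 1/5 + 1/6 - 1/7
= -0.7595
(Full series converges to -ln(2) ≈ -0.6931)

S_7 = -0.7595


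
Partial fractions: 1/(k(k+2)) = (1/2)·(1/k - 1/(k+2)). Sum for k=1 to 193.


1/(k(k+2)) = (1/2)·(1/k - 1/(k+2)) (partial fractions)
Telescoping: Σ = (1/2)·(1 + 1/2 - 1/194 - 1/195) = 14089/18915

Sum = 14089/18915


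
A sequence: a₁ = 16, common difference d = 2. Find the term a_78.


aₙ = a₁ + (n-1)d
= 16 + (78-1)×2
= 16 + 154
= 170

a_78 = 170


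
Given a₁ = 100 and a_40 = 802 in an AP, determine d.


d = (aₙ - a₁)/(n-1)
= (802 - 100)/(40-1)
= 702/39 = 18

d = 18


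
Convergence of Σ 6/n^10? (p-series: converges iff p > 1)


p-series test: Σ c/n^p converges if p > 1, diverges if p ≤ 1 (constant c > 0 doesn't affect convergence).
p = 10
10 > 1 → CONVERGES

Converges (p = 10 > 1)


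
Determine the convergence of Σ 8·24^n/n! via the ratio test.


aₙ = 8·24^n/n!
a_{n+1}/aₙ = 24^(n+1)/(n+1)! × n!/24^n  (constant 8 cancels)
= 24/(n+1)
L = lim(n→∞) 24/(n+1) = 0
L < 1 → series CONVERGES

Converges (ratio test: L = 0 < 1)


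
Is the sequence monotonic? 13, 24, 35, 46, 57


Differences: 11, 11, 11, 11
All differences > 0 → strictly INCREASING

Monotonically increasing


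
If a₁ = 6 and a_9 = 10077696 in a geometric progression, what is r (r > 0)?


r^(n-1) = aₙ/a₁
r^8 = 10077696/6 = 1679616
r = 1679616^(1/8)
= ±6; taking r > 0 gives r = 6

r = 6


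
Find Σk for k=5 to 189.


Σₖ₌5^189 k = Σₖ₌₁^189 k − Σₖ₌₁^4 k
= 189·190/2 − 4·5/2
= 17955 − 10 = 17945

Σk = 17945


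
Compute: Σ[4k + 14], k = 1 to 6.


Σ(4k+14) = 4·Σk + 14·n
= 4·21 + 14·6
= 84 + 84 = 168

Σ = 168


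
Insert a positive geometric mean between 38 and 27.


GM = √(38×27) = √1026 = 32.0312

GM = 32.0312


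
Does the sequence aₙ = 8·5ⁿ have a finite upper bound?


aₙ = 8·5ⁿ → as n→∞, aₙ→∞ (since base 5 > 1)
No finite upper bound exists
The sequence is UNBOUNDED

Unbounded (aₙ → ∞ as n → ∞)


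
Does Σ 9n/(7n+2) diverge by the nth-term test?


lim(n→∞) 9n/(7n+2) = 9/7 = 9/7  (divide numerator and denominator by n)
lim aₙ = 9/7 ≠ 0 → series DIVERGES

Diverges (lim aₙ = 9/7 ≠ 0)


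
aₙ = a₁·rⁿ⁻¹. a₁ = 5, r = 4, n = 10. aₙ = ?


aₙ = a₁·r^(n-1)
= 5×4^9
= 5×262144
= 1310720

a_10 = 1310720


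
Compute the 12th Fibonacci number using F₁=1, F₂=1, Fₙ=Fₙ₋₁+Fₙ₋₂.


Fibonacci sequence: 1, 1, 2, 3, 5, 8, 13, 21, 34, 55, 89, ...
F(12) = 144

F(12) = 144


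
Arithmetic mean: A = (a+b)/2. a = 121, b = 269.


AM = (121 + 269)/2 = 390/2 = 195

AM = 195


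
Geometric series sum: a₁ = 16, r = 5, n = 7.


Sₙ = 16×(5^7 - 1)/(5 - 1)
= 16×(78125 - 1)/4
= 16×78124/4
= 312496

S_7 = 312496


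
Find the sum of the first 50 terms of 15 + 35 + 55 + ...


aₙ = 15 + (50-1)×20 = 995
Sₙ = n(a₁+aₙ)/2 = 50×(15+995)/2
= 50×1010/2 = 25250

S_50 = 25250


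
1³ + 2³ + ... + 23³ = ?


n(n+1)/2 = 23×24/2 = 276
Σk³ = 276² = 76176

Σk³ = 76176


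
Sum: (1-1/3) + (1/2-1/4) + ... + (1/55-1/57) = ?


Telescoping with gap 2: two head and two tail terms survive.
= (1 + 1/2) - (1/56 + 1/57)
= 3/2 - 1/56 - 1/57 = 4675/3192

Sum = 4675/3192


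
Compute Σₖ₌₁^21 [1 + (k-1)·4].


aₙ = 1 + (21-1)×4 = 81
Sₙ = n(a₁+aₙ)/2 = 21×(1+81)/2
= 21×82/2 = 861

S_21 = 861


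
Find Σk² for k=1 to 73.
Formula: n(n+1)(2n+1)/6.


n = 73
n(n+1)(2n+1)/6 = 73×74×147/6
= 794094/6 = 132349

Σk² = 132349


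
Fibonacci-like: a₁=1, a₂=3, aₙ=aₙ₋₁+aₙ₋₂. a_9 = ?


Computing iteratively: 1, 3, 4, 7, 11, 18, 29, 47, 76
a_9 = 76

a_9 = 76
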